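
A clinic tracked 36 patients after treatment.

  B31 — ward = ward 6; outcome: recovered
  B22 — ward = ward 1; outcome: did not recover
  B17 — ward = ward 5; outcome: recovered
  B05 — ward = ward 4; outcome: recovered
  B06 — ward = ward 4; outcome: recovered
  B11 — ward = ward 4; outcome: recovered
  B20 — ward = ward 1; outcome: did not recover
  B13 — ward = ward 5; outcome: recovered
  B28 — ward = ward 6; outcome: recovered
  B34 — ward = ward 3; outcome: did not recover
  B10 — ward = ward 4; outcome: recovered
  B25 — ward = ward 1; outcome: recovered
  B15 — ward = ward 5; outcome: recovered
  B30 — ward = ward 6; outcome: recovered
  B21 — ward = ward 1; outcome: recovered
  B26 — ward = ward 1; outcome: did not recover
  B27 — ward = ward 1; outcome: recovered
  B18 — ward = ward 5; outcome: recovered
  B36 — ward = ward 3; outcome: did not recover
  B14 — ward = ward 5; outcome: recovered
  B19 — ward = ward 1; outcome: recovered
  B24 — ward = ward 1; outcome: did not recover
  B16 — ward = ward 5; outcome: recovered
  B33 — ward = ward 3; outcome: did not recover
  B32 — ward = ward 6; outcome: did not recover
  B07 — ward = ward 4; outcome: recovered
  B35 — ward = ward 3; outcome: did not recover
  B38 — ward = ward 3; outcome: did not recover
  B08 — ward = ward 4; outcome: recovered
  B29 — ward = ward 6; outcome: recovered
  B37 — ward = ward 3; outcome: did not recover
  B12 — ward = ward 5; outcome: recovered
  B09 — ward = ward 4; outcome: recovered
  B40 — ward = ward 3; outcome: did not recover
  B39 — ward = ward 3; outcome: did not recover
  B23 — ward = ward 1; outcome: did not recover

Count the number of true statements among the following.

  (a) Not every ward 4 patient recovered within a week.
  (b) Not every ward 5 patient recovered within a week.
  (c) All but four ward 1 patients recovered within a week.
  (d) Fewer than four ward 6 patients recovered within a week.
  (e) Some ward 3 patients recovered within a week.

0

(a) ward 4: |A| = 7, |A ∩ B| = 7; needs A ⊄ B (|A ∖ B| ≥ 1) — false.
(b) ward 5: |A| = 7, |A ∩ B| = 7; needs A ⊄ B (|A ∖ B| ≥ 1) — false.
(c) ward 1: |A| = 9, |A ∩ B| = 4; needs |A ∖ B| = 4 — false.
(d) ward 6: |A| = 5, |A ∩ B| = 4; needs |A ∩ B| < 4 — false.
(e) ward 3: |A| = 8, |A ∩ B| = 0; needs A ∩ B ≠ ∅ (|A ∩ B| ≥ 1) — false.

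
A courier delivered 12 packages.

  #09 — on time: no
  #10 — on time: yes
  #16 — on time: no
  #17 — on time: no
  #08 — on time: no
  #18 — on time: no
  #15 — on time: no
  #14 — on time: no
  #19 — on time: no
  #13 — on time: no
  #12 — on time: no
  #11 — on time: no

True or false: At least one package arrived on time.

The determiner here denotes the relation: A ∩ B ≠ ∅ (|A ∩ B| ≥ 1).
A (the restrictor) = {#09, #10, #16, #17, #08, #18, #15, #14, #19, #13, #12, #11}, |A| = 12.
A ∩ B = {#10}, so |A ∩ B| = 1.
So the statement is true.

True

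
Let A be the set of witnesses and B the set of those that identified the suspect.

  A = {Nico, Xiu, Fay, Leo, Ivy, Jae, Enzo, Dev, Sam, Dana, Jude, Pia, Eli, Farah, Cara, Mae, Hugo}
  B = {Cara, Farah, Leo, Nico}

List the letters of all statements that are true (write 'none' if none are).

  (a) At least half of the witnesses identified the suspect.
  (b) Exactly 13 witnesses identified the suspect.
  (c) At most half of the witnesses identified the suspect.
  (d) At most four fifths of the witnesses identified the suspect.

(c), (d)

|A| = 17, |A ∩ B| = 4, |A ∖ B| = 13.
(a) |A ∩ B| ≥ |A ∖ B|: fails.
(b) |A ∩ B| = 13: fails.
(c) |A ∩ B| ≤ |A ∖ B|: holds.
(d) |A ∩ B| / |A| ≤ 4/5: holds.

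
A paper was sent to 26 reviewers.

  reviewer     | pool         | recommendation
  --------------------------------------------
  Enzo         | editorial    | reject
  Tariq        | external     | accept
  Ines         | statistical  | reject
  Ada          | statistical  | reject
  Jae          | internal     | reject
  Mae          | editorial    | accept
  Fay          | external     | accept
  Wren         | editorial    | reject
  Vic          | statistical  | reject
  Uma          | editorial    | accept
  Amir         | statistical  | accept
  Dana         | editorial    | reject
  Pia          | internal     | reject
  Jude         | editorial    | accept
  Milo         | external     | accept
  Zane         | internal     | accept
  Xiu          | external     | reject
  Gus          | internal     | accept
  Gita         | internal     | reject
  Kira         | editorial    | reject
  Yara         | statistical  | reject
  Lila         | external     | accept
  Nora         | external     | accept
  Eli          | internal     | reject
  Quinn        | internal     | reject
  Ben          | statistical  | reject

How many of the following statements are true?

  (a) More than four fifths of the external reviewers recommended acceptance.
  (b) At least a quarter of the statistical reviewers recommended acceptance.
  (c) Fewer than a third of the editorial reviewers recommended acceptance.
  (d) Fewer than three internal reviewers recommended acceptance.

(a) external: |A| = 6, |A ∩ B| = 5; needs |A ∩ B| / |A| > 4/5 — true.
(b) statistical: |A| = 6, |A ∩ B| = 1; needs |A ∩ B| / |A| ≥ 1/4 — false.
(c) editorial: |A| = 7, |A ∩ B| = 3; needs |A ∩ B| / |A| < 1/3 — false.
(d) internal: |A| = 7, |A ∩ B| = 2; needs |A ∩ B| < 3 — true.

2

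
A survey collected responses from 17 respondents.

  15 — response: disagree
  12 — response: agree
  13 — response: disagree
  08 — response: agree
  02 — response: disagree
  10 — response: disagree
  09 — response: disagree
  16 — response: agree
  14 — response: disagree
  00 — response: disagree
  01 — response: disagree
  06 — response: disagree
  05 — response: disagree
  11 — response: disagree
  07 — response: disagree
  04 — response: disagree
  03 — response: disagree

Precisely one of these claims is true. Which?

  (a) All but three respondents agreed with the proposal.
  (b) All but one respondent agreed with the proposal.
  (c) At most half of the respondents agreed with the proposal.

(c)

|A| = 17, |A ∩ B| = 3, |A ∖ B| = 14.
(a) requires |A ∖ B| = 3: false.
(b) requires |A ∖ B| = 1: false.
(c) requires |A ∩ B| ≤ |A ∖ B|: true.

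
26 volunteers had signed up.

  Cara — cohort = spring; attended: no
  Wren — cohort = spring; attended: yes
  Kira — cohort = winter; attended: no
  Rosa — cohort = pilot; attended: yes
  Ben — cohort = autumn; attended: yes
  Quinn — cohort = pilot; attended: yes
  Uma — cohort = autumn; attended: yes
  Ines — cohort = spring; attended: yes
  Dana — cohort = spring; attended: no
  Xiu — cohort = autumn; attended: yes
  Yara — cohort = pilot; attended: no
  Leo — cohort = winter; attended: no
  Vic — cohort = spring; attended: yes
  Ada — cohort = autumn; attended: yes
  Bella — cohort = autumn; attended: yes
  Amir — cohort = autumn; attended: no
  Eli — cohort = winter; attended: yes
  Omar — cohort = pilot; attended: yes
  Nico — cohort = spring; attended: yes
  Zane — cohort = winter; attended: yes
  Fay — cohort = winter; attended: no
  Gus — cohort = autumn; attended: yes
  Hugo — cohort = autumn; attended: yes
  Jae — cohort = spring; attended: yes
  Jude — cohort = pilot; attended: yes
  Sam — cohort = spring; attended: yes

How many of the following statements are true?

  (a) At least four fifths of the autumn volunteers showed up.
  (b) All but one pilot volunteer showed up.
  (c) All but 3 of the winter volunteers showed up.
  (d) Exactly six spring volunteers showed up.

4

(a) autumn: |A| = 8, |A ∩ B| = 7; needs |A ∩ B| / |A| ≥ 4/5 — true.
(b) pilot: |A| = 5, |A ∩ B| = 4; needs |A ∖ B| = 1 — true.
(c) winter: |A| = 5, |A ∩ B| = 2; needs |A ∖ B| = 3 — true.
(d) spring: |A| = 8, |A ∩ B| = 6; needs |A ∩ B| = 6 — true.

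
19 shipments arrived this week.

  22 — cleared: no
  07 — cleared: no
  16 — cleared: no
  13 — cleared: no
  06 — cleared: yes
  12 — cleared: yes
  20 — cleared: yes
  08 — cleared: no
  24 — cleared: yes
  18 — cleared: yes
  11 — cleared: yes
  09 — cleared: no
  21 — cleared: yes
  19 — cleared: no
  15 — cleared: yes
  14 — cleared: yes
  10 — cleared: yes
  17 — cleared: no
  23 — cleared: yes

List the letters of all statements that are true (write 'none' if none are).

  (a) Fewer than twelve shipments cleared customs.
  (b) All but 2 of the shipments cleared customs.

|A| = 19, |A ∩ B| = 11, |A ∖ B| = 8.
(a) |A ∩ B| < 12: holds.
(b) |A ∖ B| = 2: fails.

(a)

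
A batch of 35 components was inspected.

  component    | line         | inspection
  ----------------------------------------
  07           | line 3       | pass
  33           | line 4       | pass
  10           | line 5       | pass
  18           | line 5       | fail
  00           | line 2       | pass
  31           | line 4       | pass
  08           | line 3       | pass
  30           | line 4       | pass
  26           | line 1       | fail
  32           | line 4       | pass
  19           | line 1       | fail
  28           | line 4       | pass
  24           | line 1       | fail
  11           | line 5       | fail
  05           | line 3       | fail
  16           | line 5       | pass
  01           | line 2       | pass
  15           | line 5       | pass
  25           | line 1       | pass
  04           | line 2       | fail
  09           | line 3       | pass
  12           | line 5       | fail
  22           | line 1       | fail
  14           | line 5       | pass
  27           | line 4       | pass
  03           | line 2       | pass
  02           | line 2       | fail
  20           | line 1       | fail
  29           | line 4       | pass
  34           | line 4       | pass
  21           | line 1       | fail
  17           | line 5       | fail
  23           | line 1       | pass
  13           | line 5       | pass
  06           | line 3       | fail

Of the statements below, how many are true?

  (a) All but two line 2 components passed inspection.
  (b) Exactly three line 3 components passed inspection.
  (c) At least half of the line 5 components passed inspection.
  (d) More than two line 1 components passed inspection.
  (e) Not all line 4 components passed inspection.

3

(a) line 2: |A| = 5, |A ∩ B| = 3; needs |A ∖ B| = 2 — true.
(b) line 3: |A| = 5, |A ∩ B| = 3; needs |A ∩ B| = 3 — true.
(c) line 5: |A| = 9, |A ∩ B| = 5; needs |A ∩ B| ≥ |A ∖ B| — true.
(d) line 1: |A| = 8, |A ∩ B| = 2; needs |A ∩ B| > 2 — false.
(e) line 4: |A| = 8, |A ∩ B| = 8; needs A ⊄ B (|A ∖ B| ≥ 1) — false.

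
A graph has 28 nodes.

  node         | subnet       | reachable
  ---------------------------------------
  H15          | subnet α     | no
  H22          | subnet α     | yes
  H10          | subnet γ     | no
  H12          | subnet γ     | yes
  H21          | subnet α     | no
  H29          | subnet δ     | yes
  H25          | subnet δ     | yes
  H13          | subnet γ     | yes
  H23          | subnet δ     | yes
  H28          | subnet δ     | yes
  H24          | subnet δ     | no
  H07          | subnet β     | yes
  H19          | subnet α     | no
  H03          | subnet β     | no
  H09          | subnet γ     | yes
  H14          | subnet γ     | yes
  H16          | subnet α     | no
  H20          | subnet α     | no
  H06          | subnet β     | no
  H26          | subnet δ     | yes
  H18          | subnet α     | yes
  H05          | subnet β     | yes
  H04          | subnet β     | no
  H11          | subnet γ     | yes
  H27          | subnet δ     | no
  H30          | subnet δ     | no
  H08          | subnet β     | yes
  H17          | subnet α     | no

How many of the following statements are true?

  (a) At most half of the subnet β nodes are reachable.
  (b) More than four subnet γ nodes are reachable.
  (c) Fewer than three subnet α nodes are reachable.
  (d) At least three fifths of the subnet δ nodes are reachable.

(a) subnet β: |A| = 6, |A ∩ B| = 3; needs |A ∩ B| ≤ |A ∖ B| — true.
(b) subnet γ: |A| = 6, |A ∩ B| = 5; needs |A ∩ B| > 4 — true.
(c) subnet α: |A| = 8, |A ∩ B| = 2; needs |A ∩ B| < 3 — true.
(d) subnet δ: |A| = 8, |A ∩ B| = 5; needs |A ∩ B| / |A| ≥ 3/5 — true.

4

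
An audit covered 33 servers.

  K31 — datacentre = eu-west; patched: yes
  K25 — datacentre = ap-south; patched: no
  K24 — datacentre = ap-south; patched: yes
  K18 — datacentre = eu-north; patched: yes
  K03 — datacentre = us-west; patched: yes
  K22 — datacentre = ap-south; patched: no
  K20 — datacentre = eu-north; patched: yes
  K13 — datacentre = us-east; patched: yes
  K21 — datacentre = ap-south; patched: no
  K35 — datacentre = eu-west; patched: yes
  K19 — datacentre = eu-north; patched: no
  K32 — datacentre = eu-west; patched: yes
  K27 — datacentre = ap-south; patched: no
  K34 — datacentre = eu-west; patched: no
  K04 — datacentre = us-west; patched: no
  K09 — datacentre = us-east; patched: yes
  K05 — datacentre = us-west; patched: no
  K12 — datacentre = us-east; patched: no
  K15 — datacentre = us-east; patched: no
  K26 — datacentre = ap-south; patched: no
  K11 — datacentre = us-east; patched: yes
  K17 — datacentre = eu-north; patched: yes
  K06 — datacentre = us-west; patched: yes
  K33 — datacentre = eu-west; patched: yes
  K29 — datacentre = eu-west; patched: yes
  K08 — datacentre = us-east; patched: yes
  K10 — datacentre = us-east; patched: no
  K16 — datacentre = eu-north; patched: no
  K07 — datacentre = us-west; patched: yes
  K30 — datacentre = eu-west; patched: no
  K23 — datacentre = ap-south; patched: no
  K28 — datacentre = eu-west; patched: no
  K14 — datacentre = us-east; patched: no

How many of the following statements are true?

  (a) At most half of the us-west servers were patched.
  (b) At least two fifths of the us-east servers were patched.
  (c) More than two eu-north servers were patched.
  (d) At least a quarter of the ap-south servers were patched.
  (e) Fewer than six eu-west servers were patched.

3

(a) us-west: |A| = 5, |A ∩ B| = 3; needs |A ∩ B| ≤ |A ∖ B| — false.
(b) us-east: |A| = 8, |A ∩ B| = 4; needs |A ∩ B| / |A| ≥ 2/5 — true.
(c) eu-north: |A| = 5, |A ∩ B| = 3; needs |A ∩ B| > 2 — true.
(d) ap-south: |A| = 7, |A ∩ B| = 1; needs |A ∩ B| / |A| ≥ 1/4 — false.
(e) eu-west: |A| = 8, |A ∩ B| = 5; needs |A ∩ B| < 6 — true.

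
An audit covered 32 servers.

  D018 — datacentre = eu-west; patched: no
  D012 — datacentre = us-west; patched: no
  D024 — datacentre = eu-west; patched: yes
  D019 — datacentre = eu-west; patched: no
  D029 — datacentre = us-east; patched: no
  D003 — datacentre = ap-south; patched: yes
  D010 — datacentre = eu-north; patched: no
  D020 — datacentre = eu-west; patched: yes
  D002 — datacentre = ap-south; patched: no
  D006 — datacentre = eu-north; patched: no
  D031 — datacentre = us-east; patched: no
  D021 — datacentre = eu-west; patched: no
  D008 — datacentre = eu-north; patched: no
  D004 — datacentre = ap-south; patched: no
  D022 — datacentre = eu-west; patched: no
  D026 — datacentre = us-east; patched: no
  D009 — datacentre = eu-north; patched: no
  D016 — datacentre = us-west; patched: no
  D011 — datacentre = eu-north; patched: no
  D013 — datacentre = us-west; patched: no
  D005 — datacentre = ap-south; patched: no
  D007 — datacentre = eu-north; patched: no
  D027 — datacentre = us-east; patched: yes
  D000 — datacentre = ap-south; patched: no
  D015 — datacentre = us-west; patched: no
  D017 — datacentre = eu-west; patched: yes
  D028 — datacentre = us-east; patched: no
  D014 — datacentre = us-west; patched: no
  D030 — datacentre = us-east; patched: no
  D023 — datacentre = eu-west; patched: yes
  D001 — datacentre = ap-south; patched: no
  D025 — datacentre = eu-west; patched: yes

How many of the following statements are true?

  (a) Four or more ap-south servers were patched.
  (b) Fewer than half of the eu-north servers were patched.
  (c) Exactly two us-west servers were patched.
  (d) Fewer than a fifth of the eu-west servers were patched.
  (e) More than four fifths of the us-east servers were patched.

(a) ap-south: |A| = 6, |A ∩ B| = 1; needs |A ∩ B| ≥ 4 — false.
(b) eu-north: |A| = 6, |A ∩ B| = 0; needs |A ∩ B| < |A ∖ B| — true.
(c) us-west: |A| = 5, |A ∩ B| = 0; needs |A ∩ B| = 2 — false.
(d) eu-west: |A| = 9, |A ∩ B| = 5; needs |A ∩ B| / |A| < 1/5 — false.
(e) us-east: |A| = 6, |A ∩ B| = 1; needs |A ∩ B| / |A| > 4/5 — false.

1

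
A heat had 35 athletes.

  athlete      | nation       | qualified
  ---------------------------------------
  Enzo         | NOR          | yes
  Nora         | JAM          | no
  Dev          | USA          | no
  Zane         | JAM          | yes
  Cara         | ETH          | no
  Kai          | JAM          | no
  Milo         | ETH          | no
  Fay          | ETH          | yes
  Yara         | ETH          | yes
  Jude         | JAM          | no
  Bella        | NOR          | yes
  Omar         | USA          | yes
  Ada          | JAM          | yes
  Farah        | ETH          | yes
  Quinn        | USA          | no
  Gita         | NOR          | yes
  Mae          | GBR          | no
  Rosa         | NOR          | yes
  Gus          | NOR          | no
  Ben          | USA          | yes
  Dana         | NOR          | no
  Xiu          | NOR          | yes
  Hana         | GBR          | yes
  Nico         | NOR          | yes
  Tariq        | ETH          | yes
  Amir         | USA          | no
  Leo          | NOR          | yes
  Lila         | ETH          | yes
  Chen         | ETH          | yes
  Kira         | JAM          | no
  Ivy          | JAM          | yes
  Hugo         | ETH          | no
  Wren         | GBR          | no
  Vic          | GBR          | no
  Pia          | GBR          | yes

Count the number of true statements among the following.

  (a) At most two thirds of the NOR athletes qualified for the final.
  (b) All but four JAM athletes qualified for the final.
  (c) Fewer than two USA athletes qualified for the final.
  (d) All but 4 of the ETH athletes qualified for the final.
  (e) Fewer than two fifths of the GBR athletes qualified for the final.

(a) NOR: |A| = 9, |A ∩ B| = 7; needs |A ∩ B| / |A| ≤ 2/3 — false.
(b) JAM: |A| = 7, |A ∩ B| = 3; needs |A ∖ B| = 4 — true.
(c) USA: |A| = 5, |A ∩ B| = 2; needs |A ∩ B| < 2 — false.
(d) ETH: |A| = 9, |A ∩ B| = 6; needs |A ∖ B| = 4 — false.
(e) GBR: |A| = 5, |A ∩ B| = 2; needs |A ∩ B| / |A| < 2/5 — false.

1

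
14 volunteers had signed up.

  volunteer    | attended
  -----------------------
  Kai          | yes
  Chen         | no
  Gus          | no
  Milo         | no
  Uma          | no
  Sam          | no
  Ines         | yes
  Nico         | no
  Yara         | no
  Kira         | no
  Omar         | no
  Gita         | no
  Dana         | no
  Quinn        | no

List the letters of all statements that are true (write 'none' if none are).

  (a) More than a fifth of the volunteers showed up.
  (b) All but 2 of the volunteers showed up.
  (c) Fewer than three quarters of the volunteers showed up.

|A| = 14, |A ∩ B| = 2, |A ∖ B| = 12.
(a) |A ∩ B| / |A| > 1/5: fails.
(b) |A ∖ B| = 2: fails.
(c) |A ∩ B| / |A| < 3/4: holds.

(c)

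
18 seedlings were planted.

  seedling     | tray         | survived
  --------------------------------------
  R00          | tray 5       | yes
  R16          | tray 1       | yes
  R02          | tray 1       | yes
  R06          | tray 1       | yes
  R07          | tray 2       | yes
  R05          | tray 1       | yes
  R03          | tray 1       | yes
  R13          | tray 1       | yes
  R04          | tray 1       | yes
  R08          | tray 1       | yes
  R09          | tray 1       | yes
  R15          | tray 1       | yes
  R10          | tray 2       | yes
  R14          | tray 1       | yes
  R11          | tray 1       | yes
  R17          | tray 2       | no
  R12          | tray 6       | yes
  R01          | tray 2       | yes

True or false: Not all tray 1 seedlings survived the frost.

'Not all tray 1 seedlings survived the frost' holds iff A ⊄ B (|A ∖ B| ≥ 1).
A (the restrictor) = {R16, R02, R06, R05, R03, R13, R04, R08, R09, R15, R14, R11}, |A| = 12.
A ∖ B = {}, so |A ∖ B| = 0.
So the statement is false.

False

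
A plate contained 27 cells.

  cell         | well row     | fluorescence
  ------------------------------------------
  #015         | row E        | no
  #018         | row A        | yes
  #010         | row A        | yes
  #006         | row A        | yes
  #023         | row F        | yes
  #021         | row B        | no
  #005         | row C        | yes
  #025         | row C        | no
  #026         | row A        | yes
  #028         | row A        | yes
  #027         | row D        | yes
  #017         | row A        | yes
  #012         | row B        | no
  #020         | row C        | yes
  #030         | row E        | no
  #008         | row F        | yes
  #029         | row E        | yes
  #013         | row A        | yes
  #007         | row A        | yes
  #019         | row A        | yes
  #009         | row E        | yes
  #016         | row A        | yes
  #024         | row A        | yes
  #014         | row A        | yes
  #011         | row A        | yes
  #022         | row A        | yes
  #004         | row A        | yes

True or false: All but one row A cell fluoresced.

False

'All but one row A cell fluoresced' holds iff |A ∖ B| = 1.
|A| = 15, |A ∩ B| = 15, |A ∖ B| = 0.
|A ∖ B| = 0, so the statement is false.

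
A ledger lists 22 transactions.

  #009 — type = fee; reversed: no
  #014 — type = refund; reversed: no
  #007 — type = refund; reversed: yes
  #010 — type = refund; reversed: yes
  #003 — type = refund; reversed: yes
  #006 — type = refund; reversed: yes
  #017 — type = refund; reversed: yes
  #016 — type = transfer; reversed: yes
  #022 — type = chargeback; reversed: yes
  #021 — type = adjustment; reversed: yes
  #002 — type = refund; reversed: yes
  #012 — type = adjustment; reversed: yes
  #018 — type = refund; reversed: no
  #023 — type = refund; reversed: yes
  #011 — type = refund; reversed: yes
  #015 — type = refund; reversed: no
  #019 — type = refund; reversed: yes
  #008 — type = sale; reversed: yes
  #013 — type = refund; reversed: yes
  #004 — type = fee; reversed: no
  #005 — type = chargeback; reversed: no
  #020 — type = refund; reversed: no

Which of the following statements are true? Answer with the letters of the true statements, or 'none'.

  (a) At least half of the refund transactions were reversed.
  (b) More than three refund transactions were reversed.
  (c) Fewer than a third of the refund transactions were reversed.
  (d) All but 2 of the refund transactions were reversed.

|A| = 14, |A ∩ B| = 10, |A ∖ B| = 4.
(a) |A ∩ B| ≥ |A ∖ B|: holds.
(b) |A ∩ B| > 3: holds.
(c) |A ∩ B| / |A| < 1/3: fails.
(d) |A ∖ B| = 2: fails.

(a), (b)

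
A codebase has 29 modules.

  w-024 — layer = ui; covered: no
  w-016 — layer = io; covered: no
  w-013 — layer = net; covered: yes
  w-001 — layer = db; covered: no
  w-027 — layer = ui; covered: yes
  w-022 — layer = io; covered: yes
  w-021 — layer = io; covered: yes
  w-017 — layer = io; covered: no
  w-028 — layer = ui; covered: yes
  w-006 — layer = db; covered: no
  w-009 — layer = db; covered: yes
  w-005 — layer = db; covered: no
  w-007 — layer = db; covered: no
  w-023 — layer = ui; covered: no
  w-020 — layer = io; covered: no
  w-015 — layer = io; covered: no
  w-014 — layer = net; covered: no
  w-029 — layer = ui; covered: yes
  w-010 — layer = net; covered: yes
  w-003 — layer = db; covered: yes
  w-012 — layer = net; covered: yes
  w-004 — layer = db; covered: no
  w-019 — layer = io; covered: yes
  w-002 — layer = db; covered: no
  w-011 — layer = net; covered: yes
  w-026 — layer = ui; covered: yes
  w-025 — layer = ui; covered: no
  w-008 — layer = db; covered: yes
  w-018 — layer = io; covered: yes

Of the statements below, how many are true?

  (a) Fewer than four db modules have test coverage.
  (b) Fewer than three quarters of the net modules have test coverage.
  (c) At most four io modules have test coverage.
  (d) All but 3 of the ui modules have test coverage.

3

(a) db: |A| = 9, |A ∩ B| = 3; needs |A ∩ B| < 4 — true.
(b) net: |A| = 5, |A ∩ B| = 4; needs |A ∩ B| / |A| < 3/4 — false.
(c) io: |A| = 8, |A ∩ B| = 4; needs |A ∩ B| ≤ 4 — true.
(d) ui: |A| = 7, |A ∩ B| = 4; needs |A ∖ B| = 3 — true.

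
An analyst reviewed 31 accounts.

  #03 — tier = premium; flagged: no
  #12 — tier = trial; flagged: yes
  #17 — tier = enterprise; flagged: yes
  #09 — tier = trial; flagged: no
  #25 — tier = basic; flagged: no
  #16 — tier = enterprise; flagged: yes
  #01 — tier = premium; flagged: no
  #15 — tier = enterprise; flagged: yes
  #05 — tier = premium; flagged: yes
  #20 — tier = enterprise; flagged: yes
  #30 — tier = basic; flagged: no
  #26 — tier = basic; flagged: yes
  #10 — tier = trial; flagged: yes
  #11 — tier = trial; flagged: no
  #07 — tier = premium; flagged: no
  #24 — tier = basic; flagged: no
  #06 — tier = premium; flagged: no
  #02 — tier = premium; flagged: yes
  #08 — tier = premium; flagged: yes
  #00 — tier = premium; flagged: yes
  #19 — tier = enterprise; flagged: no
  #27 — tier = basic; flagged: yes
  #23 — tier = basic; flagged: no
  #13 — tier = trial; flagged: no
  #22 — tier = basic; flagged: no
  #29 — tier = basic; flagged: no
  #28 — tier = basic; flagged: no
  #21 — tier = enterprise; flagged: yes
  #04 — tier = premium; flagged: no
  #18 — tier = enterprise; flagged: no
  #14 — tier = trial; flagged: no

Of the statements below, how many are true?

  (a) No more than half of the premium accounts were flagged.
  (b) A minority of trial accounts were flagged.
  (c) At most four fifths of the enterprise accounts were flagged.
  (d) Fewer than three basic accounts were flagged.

(a) premium: |A| = 9, |A ∩ B| = 4; needs |A ∩ B| ≤ |A ∖ B| — true.
(b) trial: |A| = 6, |A ∩ B| = 2; needs |A ∩ B| < |A ∖ B| — true.
(c) enterprise: |A| = 7, |A ∩ B| = 5; needs |A ∩ B| / |A| ≤ 4/5 — true.
(d) basic: |A| = 9, |A ∩ B| = 2; needs |A ∩ B| < 3 — true.

4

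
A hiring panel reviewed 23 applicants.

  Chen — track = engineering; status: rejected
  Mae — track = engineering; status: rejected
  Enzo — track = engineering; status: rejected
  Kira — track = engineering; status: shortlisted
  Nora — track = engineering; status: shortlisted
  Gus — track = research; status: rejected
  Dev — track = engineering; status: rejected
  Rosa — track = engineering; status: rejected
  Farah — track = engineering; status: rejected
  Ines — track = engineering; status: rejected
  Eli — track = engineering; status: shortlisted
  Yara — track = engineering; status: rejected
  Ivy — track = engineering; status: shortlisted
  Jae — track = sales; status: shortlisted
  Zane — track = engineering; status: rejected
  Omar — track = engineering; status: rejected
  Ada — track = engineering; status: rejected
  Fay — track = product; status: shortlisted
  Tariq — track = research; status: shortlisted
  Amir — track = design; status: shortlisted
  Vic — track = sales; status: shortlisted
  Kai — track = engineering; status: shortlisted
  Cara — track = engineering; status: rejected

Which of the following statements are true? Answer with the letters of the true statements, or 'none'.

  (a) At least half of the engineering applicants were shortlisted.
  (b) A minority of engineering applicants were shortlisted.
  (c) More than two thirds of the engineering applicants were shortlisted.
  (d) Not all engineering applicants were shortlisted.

|A| = 17, |A ∩ B| = 5, |A ∖ B| = 12.
(a) |A ∩ B| ≥ |A ∖ B|: fails.
(b) |A ∩ B| < |A ∖ B|: holds.
(c) |A ∩ B| / |A| > 2/3: fails.
(d) A ⊄ B (|A ∖ B| ≥ 1): holds.

(b), (d)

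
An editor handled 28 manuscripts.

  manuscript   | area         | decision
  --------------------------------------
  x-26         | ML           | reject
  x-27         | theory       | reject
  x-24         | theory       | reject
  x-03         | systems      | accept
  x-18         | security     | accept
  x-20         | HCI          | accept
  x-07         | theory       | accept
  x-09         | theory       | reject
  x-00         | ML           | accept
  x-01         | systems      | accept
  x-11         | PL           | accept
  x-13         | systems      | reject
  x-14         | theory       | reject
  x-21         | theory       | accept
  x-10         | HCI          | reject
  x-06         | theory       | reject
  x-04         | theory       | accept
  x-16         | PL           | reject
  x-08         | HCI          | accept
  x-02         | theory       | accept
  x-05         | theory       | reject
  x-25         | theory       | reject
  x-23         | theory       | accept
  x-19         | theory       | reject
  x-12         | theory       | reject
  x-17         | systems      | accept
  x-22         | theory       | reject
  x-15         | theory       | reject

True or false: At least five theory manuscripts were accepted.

The determiner here denotes the relation: |A ∩ B| ≥ 5.
|A| = 16, |A ∩ B| = 5, |A ∖ B| = 11.
|A ∩ B| = 5, so the statement is true.

True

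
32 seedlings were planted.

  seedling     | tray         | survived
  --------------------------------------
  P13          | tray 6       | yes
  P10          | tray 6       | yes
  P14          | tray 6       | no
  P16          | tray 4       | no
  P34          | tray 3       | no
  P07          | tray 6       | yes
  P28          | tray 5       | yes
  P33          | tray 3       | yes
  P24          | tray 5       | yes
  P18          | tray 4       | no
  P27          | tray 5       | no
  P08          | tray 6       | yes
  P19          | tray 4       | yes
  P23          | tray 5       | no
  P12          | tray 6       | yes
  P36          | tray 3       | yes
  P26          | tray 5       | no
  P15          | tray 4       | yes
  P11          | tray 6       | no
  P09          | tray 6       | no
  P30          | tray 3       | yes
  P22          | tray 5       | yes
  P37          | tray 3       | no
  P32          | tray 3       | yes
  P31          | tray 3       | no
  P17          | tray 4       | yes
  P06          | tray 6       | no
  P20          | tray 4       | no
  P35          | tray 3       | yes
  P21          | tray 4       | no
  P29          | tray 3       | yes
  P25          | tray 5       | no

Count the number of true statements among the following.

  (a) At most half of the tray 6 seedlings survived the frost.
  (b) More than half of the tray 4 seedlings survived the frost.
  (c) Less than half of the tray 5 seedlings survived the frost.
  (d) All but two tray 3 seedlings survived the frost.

1

(a) tray 6: |A| = 9, |A ∩ B| = 5; needs |A ∩ B| ≤ |A ∖ B| — false.
(b) tray 4: |A| = 7, |A ∩ B| = 3; needs |A ∩ B| > |A ∖ B| — false.
(c) tray 5: |A| = 7, |A ∩ B| = 3; needs |A ∩ B| < |A ∖ B| — true.
(d) tray 3: |A| = 9, |A ∩ B| = 6; needs |A ∖ B| = 2 — false.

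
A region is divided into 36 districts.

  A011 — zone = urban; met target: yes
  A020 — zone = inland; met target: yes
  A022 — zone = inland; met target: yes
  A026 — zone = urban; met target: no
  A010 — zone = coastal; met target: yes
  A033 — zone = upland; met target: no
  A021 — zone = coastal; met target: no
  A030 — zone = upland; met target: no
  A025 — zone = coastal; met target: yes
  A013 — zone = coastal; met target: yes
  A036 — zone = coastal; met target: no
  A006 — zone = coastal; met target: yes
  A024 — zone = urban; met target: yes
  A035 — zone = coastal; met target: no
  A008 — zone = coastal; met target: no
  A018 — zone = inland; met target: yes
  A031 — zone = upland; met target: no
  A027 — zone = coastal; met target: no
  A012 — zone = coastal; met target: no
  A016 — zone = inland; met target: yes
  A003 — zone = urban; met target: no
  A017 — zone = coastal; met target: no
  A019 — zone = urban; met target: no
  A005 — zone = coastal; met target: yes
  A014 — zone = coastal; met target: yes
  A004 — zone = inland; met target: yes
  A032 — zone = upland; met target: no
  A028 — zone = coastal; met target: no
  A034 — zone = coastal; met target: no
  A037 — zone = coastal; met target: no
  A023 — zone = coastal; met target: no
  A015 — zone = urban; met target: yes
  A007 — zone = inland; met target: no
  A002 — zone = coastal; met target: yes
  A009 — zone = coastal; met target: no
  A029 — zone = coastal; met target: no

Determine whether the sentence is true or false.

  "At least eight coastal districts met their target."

'At least eight coastal districts met their target' holds iff |A ∩ B| ≥ 8.
|A| = 20, |A ∩ B| = 7, |A ∖ B| = 13.
|A ∩ B| = 7, so the statement is false.

False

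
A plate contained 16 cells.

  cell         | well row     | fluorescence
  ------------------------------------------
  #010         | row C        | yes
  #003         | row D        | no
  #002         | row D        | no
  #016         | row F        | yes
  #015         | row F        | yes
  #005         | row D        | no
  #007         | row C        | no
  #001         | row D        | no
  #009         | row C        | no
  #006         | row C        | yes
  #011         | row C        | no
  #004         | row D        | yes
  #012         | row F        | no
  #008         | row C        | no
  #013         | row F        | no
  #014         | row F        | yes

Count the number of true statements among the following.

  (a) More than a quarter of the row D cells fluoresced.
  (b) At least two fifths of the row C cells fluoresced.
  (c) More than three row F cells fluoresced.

(a) row D: |A| = 5, |A ∩ B| = 1; needs |A ∩ B| / |A| > 1/4 — false.
(b) row C: |A| = 6, |A ∩ B| = 2; needs |A ∩ B| / |A| ≥ 2/5 — false.
(c) row F: |A| = 5, |A ∩ B| = 3; needs |A ∩ B| > 3 — false.

0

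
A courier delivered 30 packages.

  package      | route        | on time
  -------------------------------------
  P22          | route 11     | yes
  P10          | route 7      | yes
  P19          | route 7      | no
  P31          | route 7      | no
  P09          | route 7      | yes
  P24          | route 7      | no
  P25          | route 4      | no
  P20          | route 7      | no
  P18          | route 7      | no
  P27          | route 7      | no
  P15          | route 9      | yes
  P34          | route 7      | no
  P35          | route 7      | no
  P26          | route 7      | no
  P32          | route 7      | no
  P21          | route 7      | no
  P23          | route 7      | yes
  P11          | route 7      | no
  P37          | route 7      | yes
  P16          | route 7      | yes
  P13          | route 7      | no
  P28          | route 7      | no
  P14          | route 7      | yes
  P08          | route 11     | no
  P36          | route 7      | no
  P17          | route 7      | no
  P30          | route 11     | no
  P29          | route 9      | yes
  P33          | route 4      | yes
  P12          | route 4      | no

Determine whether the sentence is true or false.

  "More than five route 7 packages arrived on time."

True

Truth condition: |A ∩ B| > 5.
|A| = 22, |A ∩ B| = 6, |A ∖ B| = 16.
|A ∩ B| = 6, so the statement is true.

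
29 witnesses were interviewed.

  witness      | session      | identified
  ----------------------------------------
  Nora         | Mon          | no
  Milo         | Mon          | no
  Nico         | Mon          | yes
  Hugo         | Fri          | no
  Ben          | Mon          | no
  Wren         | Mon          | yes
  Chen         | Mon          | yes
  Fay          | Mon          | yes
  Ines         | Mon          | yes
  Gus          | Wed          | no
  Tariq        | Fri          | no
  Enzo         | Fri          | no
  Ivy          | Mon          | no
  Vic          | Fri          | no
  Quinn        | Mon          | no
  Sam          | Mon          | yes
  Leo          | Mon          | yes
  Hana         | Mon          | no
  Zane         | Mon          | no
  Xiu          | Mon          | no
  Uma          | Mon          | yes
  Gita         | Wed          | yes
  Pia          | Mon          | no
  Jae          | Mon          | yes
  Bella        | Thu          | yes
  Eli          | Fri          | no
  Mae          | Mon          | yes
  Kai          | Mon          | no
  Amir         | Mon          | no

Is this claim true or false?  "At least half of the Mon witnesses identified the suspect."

'At least half of the Mon witnesses identified the suspect' holds iff |A ∩ B| ≥ |A ∖ B|.
|A| = 21, |A ∩ B| = 10, |A ∖ B| = 11.
10 < 11, so the statement is false.

False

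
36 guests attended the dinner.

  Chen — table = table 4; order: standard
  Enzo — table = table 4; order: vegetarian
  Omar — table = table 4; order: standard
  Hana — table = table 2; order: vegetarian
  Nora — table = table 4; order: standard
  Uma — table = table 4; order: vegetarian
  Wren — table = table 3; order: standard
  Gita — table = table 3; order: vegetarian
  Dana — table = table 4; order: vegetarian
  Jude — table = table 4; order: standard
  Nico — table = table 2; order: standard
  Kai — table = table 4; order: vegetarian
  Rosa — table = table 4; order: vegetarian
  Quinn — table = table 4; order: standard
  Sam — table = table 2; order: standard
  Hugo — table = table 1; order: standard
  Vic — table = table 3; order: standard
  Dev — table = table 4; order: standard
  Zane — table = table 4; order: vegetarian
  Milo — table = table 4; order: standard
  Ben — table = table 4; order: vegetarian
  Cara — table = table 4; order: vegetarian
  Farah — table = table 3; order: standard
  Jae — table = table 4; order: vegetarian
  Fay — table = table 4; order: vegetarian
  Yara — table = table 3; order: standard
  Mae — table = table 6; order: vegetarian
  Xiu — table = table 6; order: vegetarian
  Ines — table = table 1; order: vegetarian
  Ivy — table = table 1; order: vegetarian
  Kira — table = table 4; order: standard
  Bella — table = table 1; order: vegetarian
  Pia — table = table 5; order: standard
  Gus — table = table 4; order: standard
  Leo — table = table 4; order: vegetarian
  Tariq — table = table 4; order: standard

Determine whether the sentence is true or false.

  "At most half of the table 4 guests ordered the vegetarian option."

False

'At most half of the table 4 guests ordered the vegetarian option' holds iff |A ∩ B| ≤ |A ∖ B|.
|A| = 21, |A ∩ B| = 11, |A ∖ B| = 10.
11 > 10, so the statement is false.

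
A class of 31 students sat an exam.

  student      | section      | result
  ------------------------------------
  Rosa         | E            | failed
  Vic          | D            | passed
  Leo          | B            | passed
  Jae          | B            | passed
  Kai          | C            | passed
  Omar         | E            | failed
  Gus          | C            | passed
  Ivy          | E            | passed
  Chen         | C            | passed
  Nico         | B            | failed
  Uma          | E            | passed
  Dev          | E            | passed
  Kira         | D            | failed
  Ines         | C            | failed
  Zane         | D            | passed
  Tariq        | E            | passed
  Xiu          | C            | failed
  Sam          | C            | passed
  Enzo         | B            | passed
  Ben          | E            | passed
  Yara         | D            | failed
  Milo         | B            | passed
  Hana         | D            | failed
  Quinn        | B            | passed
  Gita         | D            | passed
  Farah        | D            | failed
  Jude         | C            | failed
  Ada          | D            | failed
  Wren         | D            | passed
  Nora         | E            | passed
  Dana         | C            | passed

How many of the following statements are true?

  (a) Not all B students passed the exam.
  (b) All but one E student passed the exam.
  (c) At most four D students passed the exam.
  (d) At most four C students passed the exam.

2

(a) B: |A| = 6, |A ∩ B| = 5; needs A ⊄ B (|A ∖ B| ≥ 1) — true.
(b) E: |A| = 8, |A ∩ B| = 6; needs |A ∖ B| = 1 — false.
(c) D: |A| = 9, |A ∩ B| = 4; needs |A ∩ B| ≤ 4 — true.
(d) C: |A| = 8, |A ∩ B| = 5; needs |A ∩ B| ≤ 4 — false.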